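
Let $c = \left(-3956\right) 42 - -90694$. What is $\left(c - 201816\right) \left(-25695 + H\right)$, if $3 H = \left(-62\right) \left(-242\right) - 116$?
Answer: $\frac{17245610978}{3} \approx 5.7485 \cdot 10^{9}$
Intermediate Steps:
$c = -75458$ ($c = -166152 + 90694 = -75458$)
$H = \frac{14888}{3}$ ($H = \frac{\left(-62\right) \left(-242\right) - 116}{3} = \frac{15004 - 116}{3} = \frac{1}{3} \cdot 14888 = \frac{14888}{3} \approx 4962.7$)
$\left(c - 201816\right) \left(-25695 + H\right) = \left(-75458 - 201816\right) \left(-25695 + \frac{14888}{3}\right) = \left(-277274\right) \left(- \frac{62197}{3}\right) = \frac{17245610978}{3}$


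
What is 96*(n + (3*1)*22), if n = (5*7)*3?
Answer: 16416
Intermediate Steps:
n = 105 (n = 35*3 = 105)
96*(n + (3*1)*22) = 96*(105 + (3*1)*22) = 96*(105 + 3*22) = 96*(105 + 66) = 96*171 = 16416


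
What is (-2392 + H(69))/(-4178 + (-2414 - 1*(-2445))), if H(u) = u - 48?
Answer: 2371/4147 ≈ 0.57174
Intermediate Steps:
H(u) = -48 + u
(-2392 + H(69))/(-4178 + (-2414 - 1*(-2445))) = (-2392 + (-48 + 69))/(-4178 + (-2414 - 1*(-2445))) = (-2392 + 21)/(-4178 + (-2414 + 2445)) = -2371/(-4178 + 31) = -2371/(-4147) = -2371*(-1/4147) = 2371/4147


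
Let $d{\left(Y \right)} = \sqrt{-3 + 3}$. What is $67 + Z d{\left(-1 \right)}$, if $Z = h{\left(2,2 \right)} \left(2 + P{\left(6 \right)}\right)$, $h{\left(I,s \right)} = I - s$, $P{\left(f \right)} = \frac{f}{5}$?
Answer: $67$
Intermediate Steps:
$P{\left(f \right)} = \frac{f}{5}$ ($P{\left(f \right)} = f \frac{1}{5} = \frac{f}{5}$)
$d{\left(Y \right)} = 0$ ($d{\left(Y \right)} = \sqrt{0} = 0$)
$Z = 0$ ($Z = \left(2 - 2\right) \left(2 + \frac{1}{5} \cdot 6\right) = \left(2 - 2\right) \left(2 + \frac{6}{5}\right) = 0 \cdot \frac{16}{5} = 0$)
$67 + Z d{\left(-1 \right)} = 67 + 0 \cdot 0 = 67 + 0 = 67$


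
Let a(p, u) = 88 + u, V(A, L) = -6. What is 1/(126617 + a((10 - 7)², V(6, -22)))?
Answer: 1/126699 ≈ 7.8927e-6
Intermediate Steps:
1/(126617 + a((10 - 7)², V(6, -22))) = 1/(126617 + (88 - 6)) = 1/(126617 + 82) = 1/126699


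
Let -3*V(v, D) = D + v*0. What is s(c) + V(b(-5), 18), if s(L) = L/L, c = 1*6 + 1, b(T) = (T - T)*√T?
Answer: -5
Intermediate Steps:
b(T) = 0 (b(T) = 0*√T = 0)
V(v, D) = -D/3 (V(v, D) = -(D + v*0)/3 = -(D + 0)/3 = -D/3)
c = 7 (c = 6 + 1 = 7)
s(L) = 1
s(c) + V(b(-5), 18) = 1 - ⅓*18 = 1 - 6 = -5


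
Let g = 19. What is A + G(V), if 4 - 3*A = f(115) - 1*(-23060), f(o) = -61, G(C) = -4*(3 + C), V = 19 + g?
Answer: -7829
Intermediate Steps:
V = 38 (V = 19 + 19 = 38)
G(C) = -12 - 4*C
A = -7665 (A = 4/3 - (-61 - 1*(-23060))/3 = 4/3 - (-61 + 23060)/3 = 4/3 - ⅓*22999 = 4/3 - 22999/3 = -7665)
A + G(V) = -7665 + (-12 - 4*38) = -7665 + (-12 - 152) = -7665 - 164 = -7829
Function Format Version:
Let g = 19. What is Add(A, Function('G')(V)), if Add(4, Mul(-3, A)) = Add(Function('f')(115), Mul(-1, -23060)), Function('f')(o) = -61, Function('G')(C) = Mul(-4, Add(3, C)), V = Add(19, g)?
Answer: -7829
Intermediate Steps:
V = 38 (V = Add(19, 19) = 38)
Function('G')(C) = Add(-12, Mul(-4, C))
A = -7665 (A = Add(Rational(4, 3), Mul(Rational(-1, 3), Add(-61, Mul(-1, -23060)))) = Add(Rational(4, 3), Mul(Rational(-1, 3), Add(-61, 23060))) = Add(Rational(4, 3), Mul(Rational(-1, 3), 22999)) = Add(Rational(4, 3), Rational(-22999, 3)) = -7665)
Add(A, Function('G')(V)) = Add(-7665, Add(-12, Mul(-4, 38))) = Add(-7665, Add(-12, -152)) = Add(-7665, -164) = -7829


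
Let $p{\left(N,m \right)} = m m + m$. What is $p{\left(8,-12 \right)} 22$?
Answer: $2904$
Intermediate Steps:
$p{\left(N,m \right)} = m + m^{2}$ ($p{\left(N,m \right)} = m^{2} + m = m + m^{2}$)
$p{\left(8,-12 \right)} 22 = - 12 \left(1 - 12\right) 22 = \left(-12\right) \left(-11\right) 22 = 132 \cdot 22 = 2904$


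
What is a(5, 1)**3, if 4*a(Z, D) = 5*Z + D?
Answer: 2197/8 ≈ 274.63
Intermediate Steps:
a(Z, D) = D/4 + 5*Z/4 (a(Z, D) = (5*Z + D)/4 = (D + 5*Z)/4 = D/4 + 5*Z/4)
a(5, 1)**3 = ((1/4)*1 + (5/4)*5)**3 = (1/4 + 25/4)**3 = (13/2)**3 = 2197/8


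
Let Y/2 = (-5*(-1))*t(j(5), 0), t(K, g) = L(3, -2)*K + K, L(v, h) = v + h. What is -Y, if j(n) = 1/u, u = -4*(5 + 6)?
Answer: 5/11 ≈ 0.45455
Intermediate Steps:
L(v, h) = h + v
u = -44 (u = -4*11 = -44)
j(n) = -1/44 (j(n) = 1/(-44) = -1/44)
t(K, g) = 2*K (t(K, g) = (-2 + 3)*K + K = 1*K + K = K + K = 2*K)
Y = -5/11 (Y = 2*((-5*(-1))*(2*(-1/44))) = 2*(5*(-1/22)) = 2*(-5/22) = -5/11 ≈ -0.45455)
-Y = -1*(-5/11) = 5/11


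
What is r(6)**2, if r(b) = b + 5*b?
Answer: 1296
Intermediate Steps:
r(b) = 6*b
r(6)**2 = (6*6)**2 = 36**2 = 1296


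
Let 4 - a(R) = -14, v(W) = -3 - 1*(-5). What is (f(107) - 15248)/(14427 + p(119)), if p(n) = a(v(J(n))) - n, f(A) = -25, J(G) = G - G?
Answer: -15273/14326 ≈ -1.0661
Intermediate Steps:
J(G) = 0
v(W) = 2 (v(W) = -3 + 5 = 2)
a(R) = 18 (a(R) = 4 - 1*(-14) = 4 + 14 = 18)
p(n) = 18 - n
(f(107) - 15248)/(14427 + p(119)) = (-25 - 15248)/(14427 + (18 - 1*119)) = -15273/(14427 + (18 - 119)) = -15273/(14427 - 101) = -15273/14326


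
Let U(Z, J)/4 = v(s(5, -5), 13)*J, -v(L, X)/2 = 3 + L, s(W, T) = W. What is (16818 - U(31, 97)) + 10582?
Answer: 33608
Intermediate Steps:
v(L, X) = -6 - 2*L (v(L, X) = -2*(3 + L) = -6 - 2*L)
U(Z, J) = -64*J (U(Z, J) = 4*((-6 - 2*5)*J) = 4*((-6 - 10)*J) = 4*(-16*J) = -64*J)
(16818 - U(31, 97)) + 10582 = (16818 - (-64)*97) + 10582 = (16818 - 1*(-6208)) + 10582 = (16818 + 6208) + 10582 = 23026 + 10582 = 33608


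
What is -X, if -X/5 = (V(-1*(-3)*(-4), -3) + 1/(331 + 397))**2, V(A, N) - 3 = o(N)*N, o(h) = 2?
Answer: 23827445/529984 ≈ 44.959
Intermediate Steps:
V(A, N) = 3 + 2*N
X = -23827445/529984 (X = -5*((3 + 2*(-3)) + 1/(331 + 397))**2 = -5*((3 - 6) + 1/728)**2 = -5*(-3 + 1/728)**2 = -5*(-2183/728)**2 = -5*4765489/529984 = -23827445/529984 ≈ -44.959)
-X = -1*(-23827445/529984) = 23827445/529984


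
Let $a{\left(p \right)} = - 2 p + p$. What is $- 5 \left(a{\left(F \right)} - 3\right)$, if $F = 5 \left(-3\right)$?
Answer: $-60$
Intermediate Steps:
$F = -15$
$a{\left(p \right)} = - p$
$- 5 \left(a{\left(F \right)} - 3\right) = - 5 \left(\left(-1\right) \left(-15\right) - 3\right) = - 5 \left(15 - 3\right) = \left(-5\right) 12 = -60$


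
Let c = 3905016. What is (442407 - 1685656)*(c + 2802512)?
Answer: -8339127478472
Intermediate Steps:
(442407 - 1685656)*(c + 2802512) = (442407 - 1685656)*(3905016 + 2802512) = -1243249*6707528 = -8339127478472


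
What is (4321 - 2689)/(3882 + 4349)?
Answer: 1632/8231 ≈ 0.19827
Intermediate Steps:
(4321 - 2689)/(3882 + 4349) = 1632/8231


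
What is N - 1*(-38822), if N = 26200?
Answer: 65022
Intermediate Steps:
N - 1*(-38822) = 26200 - 1*(-38822) = 26200 + 38822 = 65022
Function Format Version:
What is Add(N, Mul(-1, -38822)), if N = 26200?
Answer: 65022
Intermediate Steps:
Add(N, Mul(-1, -38822)) = Add(26200, Mul(-1, -38822)) = Add(26200, 38822) = 65022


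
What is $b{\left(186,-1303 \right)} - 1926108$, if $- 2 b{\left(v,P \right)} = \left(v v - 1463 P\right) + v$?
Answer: $- \frac{5793287}{2} \approx -2.8966 \cdot 10^{6}$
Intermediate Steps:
$b{\left(v,P \right)} = - \frac{v}{2} - \frac{v^{2}}{2} + \frac{1463 P}{2}$ ($b{\left(v,P \right)} = - \frac{\left(v v - 1463 P\right) + v}{2} = - \frac{\left(v^{2} - 1463 P\right) + v}{2} = - \frac{v + v^{2} - 1463 P}{2} = - \frac{v}{2} - \frac{v^{2}}{2} + \frac{1463 P}{2}$)
$b{\left(186,-1303 \right)} - 1926108 = \left(\left(- \frac{1}{2}\right) 186 - \frac{186^{2}}{2} + \frac{1463}{2} \left(-1303\right)\right) - 1926108 = \left(-93 - 17298 - \frac{1906289}{2}\right) - 1926108 = - \frac{1941071}{2} - 1926108 = - \frac{5793287}{2}$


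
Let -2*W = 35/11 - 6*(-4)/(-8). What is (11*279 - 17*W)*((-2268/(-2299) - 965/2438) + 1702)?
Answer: 161161443849624/30827291 ≈ 5.2279e+6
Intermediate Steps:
W = -1/11 (W = -(35/11 - 6*(-4)/(-8))/2 = -(35*(1/11) + 24*(-1/8))/2 = -(35/11 - 3)/2 = -1/2*2/11 = -1/11 ≈ -0.090909)
(11*279 - 17*W)*((-2268/(-2299) - 965/2438) + 1702) = (11*279 - 17*(-1/11))*((-2268/(-2299) - 965/2438) + 1702) = (3069 + 17/11)*((-2268*(-1/2299) - 965*1/2438) + 1702) = 33776*((2268/2299 - 965/2438) + 1702)/11 = 33776*(3310849/5604962 + 1702)/11 = (33776/11)*(9542956173/5604962) = 161161443849624/30827291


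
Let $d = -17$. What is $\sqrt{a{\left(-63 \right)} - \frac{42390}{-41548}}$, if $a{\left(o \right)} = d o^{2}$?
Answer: $\frac{3 i \sqrt{3235349470002}}{20774} \approx 259.75 i$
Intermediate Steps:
$a{\left(o \right)} = - 17 o^{2}$
$\sqrt{a{\left(-63 \right)} - \frac{42390}{-41548}} = \sqrt{- 17 \left(-63\right)^{2} - \frac{42390}{-41548}} = \sqrt{\left(-17\right) 3969 - - \frac{21195}{20774}} = \sqrt{-67473 + \frac{21195}{20774}} = \sqrt{- \frac{1401662907}{20774}} = \frac{3 i \sqrt{3235349470002}}{20774}$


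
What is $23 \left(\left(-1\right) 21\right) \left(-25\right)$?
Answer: $12075$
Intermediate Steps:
$23 \left(\left(-1\right) 21\right) \left(-25\right) = 23 \left(-21\right) \left(-25\right) = \left(-483\right) \left(-25\right) = 12075$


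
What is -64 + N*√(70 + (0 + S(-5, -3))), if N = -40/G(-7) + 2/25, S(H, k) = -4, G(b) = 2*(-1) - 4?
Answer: -64 + 506*√66/75 ≈ -9.1898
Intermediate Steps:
G(b) = -6 (G(b) = -2 - 4 = -6)
N = 506/75 (N = -40/(-6) + 2/25 = -40*(-⅙) + 2*(1/25) = 20/3 + 2/25 = 506/75 ≈ 6.7467)
-64 + N*√(70 + (0 + S(-5, -3))) = -64 + 506*√(70 + (0 - 4))/75 = -64 + 506*√(70 - 4)/75 = -64 + 506*√66/75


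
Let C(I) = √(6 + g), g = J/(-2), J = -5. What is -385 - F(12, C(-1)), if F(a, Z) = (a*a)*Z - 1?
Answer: -384 - 72*√34 ≈ -803.83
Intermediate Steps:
g = 5/2 (g = -5/(-2) = -5*(-½) = 5/2 ≈ 2.5000)
C(I) = √34/2 (C(I) = √(6 + 5/2) = √(17/2) = √34/2)
F(a, Z) = -1 + Z*a² (F(a, Z) = a²*Z - 1 = Z*a² - 1 = -1 + Z*a²)
-385 - F(12, C(-1)) = -385 - (-1 + (√34/2)*12²) = -385 - (-1 + (√34/2)*144) = -385 - (-1 + 72*√34) = -385 + (1 - 72*√34) = -384 - 72*√34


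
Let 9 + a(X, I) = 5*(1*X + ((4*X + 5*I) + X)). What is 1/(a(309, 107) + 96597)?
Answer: 1/108533 ≈ 9.2138e-6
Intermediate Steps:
a(X, I) = -9 + 25*I + 30*X (a(X, I) = -9 + 5*(1*X + ((4*X + 5*I) + X)) = -9 + 5*(X + (5*I + 5*X)) = -9 + 5*(5*I + 6*X) = -9 + (25*I + 30*X) = -9 + 25*I + 30*X)
1/(a(309, 107) + 96597) = 1/((-9 + 25*107 + 30*309) + 96597) = 1/((-9 + 2675 + 9270) + 96597) = 1/(11936 + 96597) = 1/108533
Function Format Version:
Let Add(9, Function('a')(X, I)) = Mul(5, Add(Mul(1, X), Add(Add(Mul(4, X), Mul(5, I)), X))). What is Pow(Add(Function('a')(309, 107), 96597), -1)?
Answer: Rational(1, 108533) ≈ 9.2138e-6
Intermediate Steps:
Function('a')(X, I) = Add(-9, Mul(25, I), Mul(30, X)) (Function('a')(X, I) = Add(-9, Mul(5, Add(Mul(1, X), Add(Add(Mul(4, X), Mul(5, I)), X)))) = Add(-9, Mul(5, Add(X, Add(Mul(5, I), Mul(5, X))))) = Add(-9, Mul(5, Add(Mul(5, I), Mul(6, X)))) = Add(-9, Add(Mul(25, I), Mul(30, X))) = Add(-9, Mul(25, I), Mul(30, X)))
Pow(Add(Function('a')(309, 107), 96597), -1) = Pow(Add(Add(-9, Mul(25, 107), Mul(30, 309)), 96597), -1) = Pow(Add(Add(-9, 2675, 9270), 96597), -1) = Pow(Add(11936, 96597), -1) = Pow(108533, -1) = Rational(1, 108533)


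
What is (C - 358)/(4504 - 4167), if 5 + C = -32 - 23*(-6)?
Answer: -257/337 ≈ -0.76261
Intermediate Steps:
C = 101 (C = -5 + (-32 - 23*(-6)) = -5 + (-32 + 138) = -5 + 106 = 101)
(C - 358)/(4504 - 4167) = (101 - 358)/(4504 - 4167) = -257/337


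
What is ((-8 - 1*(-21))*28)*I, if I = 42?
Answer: 15288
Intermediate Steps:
((-8 - 1*(-21))*28)*I = ((-8 - 1*(-21))*28)*42 = ((-8 + 21)*28)*42 = (13*28)*42 = 364*42 = 15288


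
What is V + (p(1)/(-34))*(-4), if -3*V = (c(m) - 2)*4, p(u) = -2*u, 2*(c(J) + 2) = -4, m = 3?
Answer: 132/17 ≈ 7.7647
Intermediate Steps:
c(J) = -4 (c(J) = -2 + (½)*(-4) = -2 - 2 = -4)
V = 8 (V = -(-4 - 2)*4/3 = -(-2)*4 = -⅓*(-24) = 8)
V + (p(1)/(-34))*(-4) = 8 + (-2*1/(-34))*(-4) = 8 - 2*(-1/34)*(-4) = 8 + (1/17)*(-4) = 8 - 4/17 = 132/17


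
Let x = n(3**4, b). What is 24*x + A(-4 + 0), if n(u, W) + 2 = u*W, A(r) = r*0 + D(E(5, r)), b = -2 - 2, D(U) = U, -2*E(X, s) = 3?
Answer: -15651/2 ≈ -7825.5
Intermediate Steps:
E(X, s) = -3/2 (E(X, s) = -1/2*3 = -3/2)
b = -4
A(r) = -3/2 (A(r) = r*0 - 3/2 = 0 - 3/2 = -3/2)
n(u, W) = -2 + W*u (n(u, W) = -2 + u*W = -2 + W*u)
x = -326 (x = -2 - 4*3**4 = -2 - 4*81 = -2 - 324 = -326)
24*x + A(-4 + 0) = 24*(-326) - 3/2 = -7824 - 3/2 = -15651/2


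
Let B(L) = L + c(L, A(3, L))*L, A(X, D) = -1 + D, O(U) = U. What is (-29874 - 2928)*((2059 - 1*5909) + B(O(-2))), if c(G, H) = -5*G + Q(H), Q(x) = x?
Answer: 126812532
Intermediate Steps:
c(G, H) = H - 5*G (c(G, H) = -5*G + H = H - 5*G)
B(L) = L + L*(-1 - 4*L) (B(L) = L + ((-1 + L) - 5*L)*L = L + (-1 - 4*L)*L = L + L*(-1 - 4*L))
(-29874 - 2928)*((2059 - 1*5909) + B(O(-2))) = (-29874 - 2928)*((2059 - 1*5909) - 4*(-2)**2) = -32802*((2059 - 5909) - 4*4) = -32802*(-3850 - 16) = -32802*(-3866) = 126812532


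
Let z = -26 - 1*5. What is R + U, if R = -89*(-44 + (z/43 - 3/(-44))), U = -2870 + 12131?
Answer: 25040799/1892 ≈ 13235.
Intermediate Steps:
U = 9261
z = -31 (z = -26 - 5 = -31)
R = 7518987/1892 (R = -89*(-44 + (-31/43 - 3/(-44))) = -89*(-44 + (-31*1/43 - 3*(-1/44))) = -89*(-44 + (-31/43 + 3/44)) = -89*(-44 - 1235/1892) = -89*(-84483/1892) = 7518987/1892 ≈ 3974.1)
R + U = 7518987/1892 + 9261 = 25040799/1892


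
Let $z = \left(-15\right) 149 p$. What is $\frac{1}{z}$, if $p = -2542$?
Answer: $\frac{1}{5681370} \approx 1.7601 \cdot 10^{-7}$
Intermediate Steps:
$z = 5681370$ ($z = \left(-15\right) 149 \left(-2542\right) = \left(-2235\right) \left(-2542\right) = 5681370$)
$\frac{1}{z} = \frac{1}{5681370}$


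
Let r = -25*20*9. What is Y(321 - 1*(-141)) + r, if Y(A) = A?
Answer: -4038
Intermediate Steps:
r = -4500 (r = -500*9 = -4500)
Y(321 - 1*(-141)) + r = (321 - 1*(-141)) - 4500 = (321 + 141) - 4500 = 462 - 4500 = -4038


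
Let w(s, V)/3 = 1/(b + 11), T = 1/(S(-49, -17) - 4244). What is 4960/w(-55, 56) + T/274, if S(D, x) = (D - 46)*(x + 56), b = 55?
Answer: 237666197119/2178026 ≈ 1.0912e+5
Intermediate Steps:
S(D, x) = (-46 + D)*(56 + x)
T = -1/7949 (T = 1/((-2576 - 46*(-17) + 56*(-49) - 49*(-17)) - 4244) = 1/((-2576 + 782 - 2744 + 833) - 4244) = 1/(-3705 - 4244) = 1/(-7949) = -1/7949 ≈ -0.00012580)
w(s, V) = 1/22 (w(s, V) = 3/(55 + 11) = 3/66 = 3*(1/66) = 1/22)
4960/w(-55, 56) + T/274 = 4960/(1/22) - 1/7949/274 = 4960*22 - 1/7949*1/274 = 109120 - 1/2178026 = 237666197119/2178026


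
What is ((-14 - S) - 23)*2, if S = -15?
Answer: -44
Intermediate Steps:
((-14 - S) - 23)*2 = ((-14 - 1*(-15)) - 23)*2 = ((-14 + 15) - 23)*2 = (1 - 23)*2 = -22*2 = -44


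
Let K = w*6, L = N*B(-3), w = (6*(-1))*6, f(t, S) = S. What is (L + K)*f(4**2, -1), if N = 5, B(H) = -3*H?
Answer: 171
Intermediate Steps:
w = -36 (w = -6*6 = -36)
L = 45 (L = 5*(-3*(-3)) = 5*9 = 45)
K = -216 (K = -36*6 = -216)
(L + K)*f(4**2, -1) = (45 - 216)*(-1) = -171*(-1) = 171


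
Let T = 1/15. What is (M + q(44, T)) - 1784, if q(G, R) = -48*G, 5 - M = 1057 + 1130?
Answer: -6078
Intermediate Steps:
M = -2182 (M = 5 - (1057 + 1130) = 5 - 1*2187 = 5 - 2187 = -2182)
T = 1/15 ≈ 0.066667
(M + q(44, T)) - 1784 = (-2182 - 48*44) - 1784 = (-2182 - 2112) - 1784 = -4294 - 1784 = -6078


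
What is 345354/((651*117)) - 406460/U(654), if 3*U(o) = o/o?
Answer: -30958723702/25389 ≈ -1.2194e+6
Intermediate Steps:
U(o) = ⅓ (U(o) = (o/o)/3 = (⅓)*1 = ⅓)
345354/((651*117)) - 406460/U(654) = 345354/((651*117)) - 406460/⅓ = 345354/76167 - 406460*3 = 345354*(1/76167) - 1219380 = 115118/25389 - 1219380 = -30958723702/25389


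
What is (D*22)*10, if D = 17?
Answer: 3740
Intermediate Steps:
(D*22)*10 = (17*22)*10 = 374*10 = 3740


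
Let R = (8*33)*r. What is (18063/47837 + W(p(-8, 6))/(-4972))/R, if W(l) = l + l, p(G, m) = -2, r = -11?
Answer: -11250073/86337939732 ≈ -0.00013030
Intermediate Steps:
W(l) = 2*l
R = -2904 (R = (8*33)*(-11) = 264*(-11) = -2904)
(18063/47837 + W(p(-8, 6))/(-4972))/R = (18063/47837 + (2*(-2))/(-4972))/(-2904) = (18063*(1/47837) - 4*(-1/4972))*(-1/2904) = (18063/47837 + 1/1243)*(-1/2904) = (22500146/59461391)*(-1/2904) = -11250073/86337939732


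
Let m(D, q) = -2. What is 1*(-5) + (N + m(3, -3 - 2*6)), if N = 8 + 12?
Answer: 13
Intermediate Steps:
N = 20
1*(-5) + (N + m(3, -3 - 2*6)) = 1*(-5) + (20 - 2) = -5 + 18 = 13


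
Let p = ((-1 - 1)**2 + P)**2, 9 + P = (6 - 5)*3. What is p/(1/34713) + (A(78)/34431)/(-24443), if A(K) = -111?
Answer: 38952472447009/280532311 ≈ 1.3885e+5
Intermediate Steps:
P = -6 (P = -9 + (6 - 5)*3 = -9 + 1*3 = -9 + 3 = -6)
p = 4 (p = ((-1 - 1)**2 - 6)**2 = ((-2)**2 - 6)**2 = (4 - 6)**2 = (-2)**2 = 4)
p/(1/34713) + (A(78)/34431)/(-24443) = 4/(1/34713) - 111/34431/(-24443) = 4/(1/34713) - 111*1/34431*(-1/24443) = 4*34713 - 37/11477*(-1/24443) = 138852 + 37/280532311 = 38952472447009/280532311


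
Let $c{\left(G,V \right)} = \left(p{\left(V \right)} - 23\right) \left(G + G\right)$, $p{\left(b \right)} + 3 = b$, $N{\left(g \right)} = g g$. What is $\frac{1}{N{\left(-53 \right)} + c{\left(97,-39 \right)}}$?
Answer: $- \frac{1}{9801} \approx -0.00010203$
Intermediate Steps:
$N{\left(g \right)} = g^{2}$
$p{\left(b \right)} = -3 + b$
$c{\left(G,V \right)} = 2 G \left(-26 + V\right)$ ($c{\left(G,V \right)} = \left(\left(-3 + V\right) - 23\right) \left(G + G\right) = \left(-26 + V\right) 2 G = 2 G \left(-26 + V\right)$)
$\frac{1}{N{\left(-53 \right)} + c{\left(97,-39 \right)}} = \frac{1}{\left(-53\right)^{2} + 2 \cdot 97 \left(-26 - 39\right)} = \frac{1}{2809 + 2 \cdot 97 \left(-65\right)} = \frac{1}{2809 - 12610} = \frac{1}{-9801} = - \frac{1}{9801}$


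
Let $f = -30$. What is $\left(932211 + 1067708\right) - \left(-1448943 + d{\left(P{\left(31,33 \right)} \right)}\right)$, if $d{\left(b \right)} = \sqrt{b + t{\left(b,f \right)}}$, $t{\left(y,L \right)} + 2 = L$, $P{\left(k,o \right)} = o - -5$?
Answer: $3448862 - \sqrt{6} \approx 3.4489 \cdot 10^{6}$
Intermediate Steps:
$P{\left(k,o \right)} = 5 + o$ ($P{\left(k,o \right)} = o + 5 = 5 + o$)
$t{\left(y,L \right)} = -2 + L$
$d{\left(b \right)} = \sqrt{-32 + b}$ ($d{\left(b \right)} = \sqrt{b - 32} = \sqrt{-32 + b}$)
$\left(932211 + 1067708\right) - \left(-1448943 + d{\left(P{\left(31,33 \right)} \right)}\right) = \left(932211 + 1067708\right) + \left(1448943 - \sqrt{-32 + \left(5 + 33\right)}\right) = 1999919 + \left(1448943 - \sqrt{-32 + 38}\right) = 1999919 + \left(1448943 - \sqrt{6}\right) = 3448862 - \sqrt{6}$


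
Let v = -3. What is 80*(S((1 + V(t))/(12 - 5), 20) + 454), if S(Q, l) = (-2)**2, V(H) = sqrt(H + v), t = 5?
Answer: 36640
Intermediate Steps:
V(H) = sqrt(-3 + H) (V(H) = sqrt(H - 3) = sqrt(-3 + H))
S(Q, l) = 4
80*(S((1 + V(t))/(12 - 5), 20) + 454) = 80*(4 + 454) = 80*458 = 36640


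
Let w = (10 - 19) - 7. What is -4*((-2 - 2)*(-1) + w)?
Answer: 48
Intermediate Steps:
w = -16 (w = -9 - 7 = -16)
-4*((-2 - 2)*(-1) + w) = -4*((-2 - 2)*(-1) - 16) = -4*(-4*(-1) - 16) = -4*(4 - 16) = -4*(-12) = 48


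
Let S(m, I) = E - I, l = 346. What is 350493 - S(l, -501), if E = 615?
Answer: 349377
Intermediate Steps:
S(m, I) = 615 - I
350493 - S(l, -501) = 350493 - (615 - 1*(-501)) = 350493 - (615 + 501) = 350493 - 1*1116 = 350493 - 1116 = 349377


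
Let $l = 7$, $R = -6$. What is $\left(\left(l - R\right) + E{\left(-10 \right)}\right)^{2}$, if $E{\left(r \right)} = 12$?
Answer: $625$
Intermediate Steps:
$\left(\left(l - R\right) + E{\left(-10 \right)}\right)^{2} = \left(\left(7 - -6\right) + 12\right)^{2} = \left(\left(7 + 6\right) + 12\right)^{2} = \left(13 + 12\right)^{2} = 25^{2} = 625$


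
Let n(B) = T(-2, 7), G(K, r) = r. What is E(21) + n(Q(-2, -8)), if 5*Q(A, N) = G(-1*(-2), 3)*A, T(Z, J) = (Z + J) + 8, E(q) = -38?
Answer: -25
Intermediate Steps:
T(Z, J) = 8 + J + Z (T(Z, J) = (J + Z) + 8 = 8 + J + Z)
Q(A, N) = 3*A/5 (Q(A, N) = (3*A)/5 = 3*A/5)
n(B) = 13 (n(B) = 8 + 7 - 2 = 13)
E(21) + n(Q(-2, -8)) = -38 + 13 = -25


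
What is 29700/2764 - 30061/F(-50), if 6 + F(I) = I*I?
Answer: -2254201/1723354 ≈ -1.3080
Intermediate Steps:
F(I) = -6 + I² (F(I) = -6 + I*I = -6 + I²)
29700/2764 - 30061/F(-50) = 29700/2764 - 30061/(-6 + (-50)²) = 29700*(1/2764) - 30061/(-6 + 2500) = 7425/691 - 30061/2494 = -2254201/1723354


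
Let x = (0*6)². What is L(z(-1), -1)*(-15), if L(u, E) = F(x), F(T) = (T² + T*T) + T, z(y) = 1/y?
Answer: 0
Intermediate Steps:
x = 0 (x = 0² = 0)
z(y) = 1/y
F(T) = T + 2*T² (F(T) = (T² + T²) + T = 2*T² + T = T + 2*T²)
L(u, E) = 0 (L(u, E) = 0*(1 + 2*0) = 0*(1 + 0) = 0*1 = 0)
L(z(-1), -1)*(-15) = 0*(-15) = 0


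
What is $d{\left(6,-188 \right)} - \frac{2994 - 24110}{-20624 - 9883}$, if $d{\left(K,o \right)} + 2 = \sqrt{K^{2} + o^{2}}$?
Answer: $- \frac{82130}{30507} + 2 \sqrt{8845} \approx 185.4$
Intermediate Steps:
$d{\left(K,o \right)} = -2 + \sqrt{K^{2} + o^{2}}$
$d{\left(6,-188 \right)} - \frac{2994 - 24110}{-20624 - 9883} = \left(-2 + \sqrt{6^{2} + \left(-188\right)^{2}}\right) - \frac{2994 - 24110}{-20624 - 9883} = \left(-2 + \sqrt{36 + 35344}\right) - - \frac{21116}{-30507} = \left(-2 + \sqrt{35380}\right) - \left(-21116\right) \left(- \frac{1}{30507}\right) = \left(-2 + 2 \sqrt{8845}\right) - \frac{21116}{30507} = - \frac{82130}{30507} + 2 \sqrt{8845}$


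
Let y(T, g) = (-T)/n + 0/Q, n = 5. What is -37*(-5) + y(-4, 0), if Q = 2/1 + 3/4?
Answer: 929/5 ≈ 185.80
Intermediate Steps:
Q = 11/4 (Q = 2*1 + 3*(1/4) = 2 + 3/4 = 11/4 ≈ 2.7500)
y(T, g) = -T/5 (y(T, g) = -T/5 + 0/(11/4) = -T*(1/5) + 0*(4/11) = -T/5 + 0 = -T/5)
-37*(-5) + y(-4, 0) = -37*(-5) - 1/5*(-4) = 185 + 4/5 = 929/5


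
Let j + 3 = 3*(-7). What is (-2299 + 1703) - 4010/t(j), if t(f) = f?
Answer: -5147/12 ≈ -428.92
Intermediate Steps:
j = -24 (j = -3 + 3*(-7) = -3 - 21 = -24)
(-2299 + 1703) - 4010/t(j) = (-2299 + 1703) - 4010/(-24) = -596 - 4010*(-1)/24 = -596 - 1*(-2005/12) = -596 + 2005/12 = -5147/12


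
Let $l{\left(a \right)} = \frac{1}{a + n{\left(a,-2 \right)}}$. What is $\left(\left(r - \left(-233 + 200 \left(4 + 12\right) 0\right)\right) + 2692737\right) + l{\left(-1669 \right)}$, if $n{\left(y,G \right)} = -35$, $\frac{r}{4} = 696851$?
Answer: $\frac{9338557295}{1704} \approx 5.4804 \cdot 10^{6}$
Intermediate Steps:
$r = 2787404$ ($r = 4 \cdot 696851 = 2787404$)
$l{\left(a \right)} = \frac{1}{-35 + a}$ ($l{\left(a \right)} = \frac{1}{a - 35} = \frac{1}{-35 + a}$)
$\left(\left(r - \left(-233 + 200 \left(4 + 12\right) 0\right)\right) + 2692737\right) + l{\left(-1669 \right)} = \left(\left(2787404 - \left(-233 + 200 \left(4 + 12\right) 0\right)\right) + 2692737\right) + \frac{1}{-35 - 1669} = \left(\left(2787404 - \left(-233 + 200 \cdot 16 \cdot 0\right)\right) + 2692737\right) + \frac{1}{-1704} = \left(\left(2787404 - \left(-233 + 200 \cdot 0\right)\right) + 2692737\right) - \frac{1}{1704} = \left(\left(2787404 - \left(-233 + 0\right)\right) + 2692737\right) - \frac{1}{1704} = \left(\left(2787404 - -233\right) + 2692737\right) - \frac{1}{1704} = \left(\left(2787404 + 233\right) + 2692737\right) - \frac{1}{1704} = \left(2787637 + 2692737\right) - \frac{1}{1704} = 5480374 - \frac{1}{1704} = \frac{9338557295}{1704}$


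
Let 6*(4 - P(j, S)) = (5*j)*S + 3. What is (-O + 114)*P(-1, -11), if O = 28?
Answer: -1462/3 ≈ -487.33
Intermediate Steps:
P(j, S) = 7/2 - 5*S*j/6 (P(j, S) = 4 - ((5*j)*S + 3)/6 = 4 - (5*S*j + 3)/6 = 4 - (3 + 5*S*j)/6 = 4 + (-½ - 5*S*j/6) = 7/2 - 5*S*j/6)
(-O + 114)*P(-1, -11) = (-1*28 + 114)*(7/2 - ⅚*(-11)*(-1)) = (-28 + 114)*(7/2 - 55/6) = 86*(-17/3) = -1462/3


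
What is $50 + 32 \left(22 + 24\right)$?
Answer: $1522$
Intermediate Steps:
$50 + 32 \left(22 + 24\right) = 50 + 32 \cdot 46 = 50 + 1472 = 1522$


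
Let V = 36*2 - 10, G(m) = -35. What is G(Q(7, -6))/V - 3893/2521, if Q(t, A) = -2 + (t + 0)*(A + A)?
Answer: -329601/156302 ≈ -2.1087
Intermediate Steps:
Q(t, A) = -2 + 2*A*t (Q(t, A) = -2 + t*(2*A) = -2 + 2*A*t)
V = 62 (V = 72 - 10 = 62)
G(Q(7, -6))/V - 3893/2521 = -35/62 - 3893/2521 = -329601/156302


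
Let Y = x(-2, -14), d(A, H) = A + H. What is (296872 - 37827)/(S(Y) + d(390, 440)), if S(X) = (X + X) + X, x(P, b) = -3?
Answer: 259045/821 ≈ 315.52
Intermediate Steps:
Y = -3
S(X) = 3*X (S(X) = 2*X + X = 3*X)
(296872 - 37827)/(S(Y) + d(390, 440)) = (296872 - 37827)/(3*(-3) + (390 + 440)) = 259045/(-9 + 830) = 259045/821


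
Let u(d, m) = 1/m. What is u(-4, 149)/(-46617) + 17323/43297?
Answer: 120324354062/300738061101 ≈ 0.40010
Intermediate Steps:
u(-4, 149)/(-46617) + 17323/43297 = 1/(149*(-46617)) + 17323/43297 = (1/149)*(-1/46617) + 17323*(1/43297) = -1/6945933 + 17323/43297 = 120324354062/300738061101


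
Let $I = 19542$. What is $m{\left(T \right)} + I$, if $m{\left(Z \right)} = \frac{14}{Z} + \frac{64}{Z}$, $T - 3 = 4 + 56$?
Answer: $\frac{410408}{21} \approx 19543.0$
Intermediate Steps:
$T = 63$ ($T = 3 + \left(4 + 56\right) = 3 + 60 = 63$)
$m{\left(Z \right)} = \frac{78}{Z}$
$m{\left(T \right)} + I = \frac{78}{63} + 19542 = 78 \cdot \frac{1}{63} + 19542 = \frac{26}{21} + 19542 = \frac{410408}{21}$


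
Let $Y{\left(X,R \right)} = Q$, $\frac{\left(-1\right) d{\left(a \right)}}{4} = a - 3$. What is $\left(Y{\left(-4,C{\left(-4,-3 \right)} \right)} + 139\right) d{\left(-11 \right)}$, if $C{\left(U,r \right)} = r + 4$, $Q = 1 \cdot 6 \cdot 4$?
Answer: $9128$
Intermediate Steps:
$Q = 24$ ($Q = 6 \cdot 4 = 24$)
$C{\left(U,r \right)} = 4 + r$
$d{\left(a \right)} = 12 - 4 a$ ($d{\left(a \right)} = - 4 \left(a - 3\right) = - 4 \left(-3 + a\right) = 12 - 4 a$)
$Y{\left(X,R \right)} = 24$
$\left(Y{\left(-4,C{\left(-4,-3 \right)} \right)} + 139\right) d{\left(-11 \right)} = \left(24 + 139\right) \left(12 - -44\right) = 163 \left(12 + 44\right) = 163 \cdot 56 = 9128$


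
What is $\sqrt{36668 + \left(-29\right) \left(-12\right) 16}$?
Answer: $2 \sqrt{10559} \approx 205.51$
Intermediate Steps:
$\sqrt{36668 + \left(-29\right) \left(-12\right) 16} = \sqrt{36668 + 348 \cdot 16} = \sqrt{36668 + 5568} = \sqrt{42236} = 2 \sqrt{10559}$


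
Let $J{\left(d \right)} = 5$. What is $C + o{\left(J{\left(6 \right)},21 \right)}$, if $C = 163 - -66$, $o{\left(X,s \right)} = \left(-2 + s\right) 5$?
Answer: $324$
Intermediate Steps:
$o{\left(X,s \right)} = -10 + 5 s$
$C = 229$ ($C = 163 + 66 = 229$)
$C + o{\left(J{\left(6 \right)},21 \right)} = 229 + \left(-10 + 5 \cdot 21\right) = 229 + \left(-10 + 105\right) = 229 + 95 = 324$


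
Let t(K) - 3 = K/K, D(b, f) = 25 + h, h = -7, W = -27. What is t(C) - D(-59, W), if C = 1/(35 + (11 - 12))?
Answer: -14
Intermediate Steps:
D(b, f) = 18 (D(b, f) = 25 - 7 = 18)
C = 1/34 (C = 1/(35 - 1) = 1/34 ≈ 0.029412)
t(K) = 4 (t(K) = 3 + K/K = 3 + 1 = 4)
t(C) - D(-59, W) = 4 - 1*18 = 4 - 18 = -14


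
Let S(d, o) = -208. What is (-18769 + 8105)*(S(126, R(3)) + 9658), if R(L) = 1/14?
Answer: -100774800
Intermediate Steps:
R(L) = 1/14
(-18769 + 8105)*(S(126, R(3)) + 9658) = (-18769 + 8105)*(-208 + 9658) = -10664*9450 = -100774800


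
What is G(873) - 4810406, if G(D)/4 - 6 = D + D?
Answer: -4803398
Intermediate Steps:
G(D) = 24 + 8*D (G(D) = 24 + 4*(D + D) = 24 + 4*(2*D) = 24 + 8*D)
G(873) - 4810406 = (24 + 8*873) - 4810406 = (24 + 6984) - 4810406 = 7008 - 4810406 = -4803398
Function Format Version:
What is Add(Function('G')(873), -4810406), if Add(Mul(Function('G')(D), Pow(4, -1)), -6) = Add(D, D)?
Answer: -4803398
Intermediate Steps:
Function('G')(D) = Add(24, Mul(8, D)) (Function('G')(D) = Add(24, Mul(4, Add(D, D))) = Add(24, Mul(4, Mul(2, D))) = Add(24, Mul(8, D)))
Add(Function('G')(873), -4810406) = Add(Add(24, Mul(8, 873)), -4810406) = Add(Add(24, 6984), -4810406) = Add(7008, -4810406) = -4803398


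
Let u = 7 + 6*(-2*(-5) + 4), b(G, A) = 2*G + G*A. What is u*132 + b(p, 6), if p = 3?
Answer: 12036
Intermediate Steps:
b(G, A) = 2*G + A*G
u = 91 (u = 7 + 6*(10 + 4) = 7 + 6*14 = 7 + 84 = 91)
u*132 + b(p, 6) = 91*132 + 3*(2 + 6) = 12012 + 3*8 = 12012 + 24 = 12036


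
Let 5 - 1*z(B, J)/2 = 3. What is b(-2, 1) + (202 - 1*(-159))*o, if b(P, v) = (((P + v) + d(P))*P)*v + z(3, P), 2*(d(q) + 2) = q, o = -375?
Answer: -135363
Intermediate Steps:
d(q) = -2 + q/2
z(B, J) = 4 (z(B, J) = 10 - 2*3 = 10 - 6 = 4)
b(P, v) = 4 + P*v*(-2 + v + 3*P/2) (b(P, v) = (((P + v) + (-2 + P/2))*P)*v + 4 = ((-2 + v + 3*P/2)*P)*v + 4 = (P*(-2 + v + 3*P/2))*v + 4 = P*v*(-2 + v + 3*P/2) + 4 = 4 + P*v*(-2 + v + 3*P/2))
b(-2, 1) + (202 - 1*(-159))*o = (4 - 2*1² - 2*(-2)*1 + (3/2)*1*(-2)²) + (202 - 1*(-159))*(-375) = (4 - 2*1 + 4 + (3/2)*1*4) + (202 + 159)*(-375) = (4 - 2 + 4 + 6) + 361*(-375) = 12 - 135375 = -135363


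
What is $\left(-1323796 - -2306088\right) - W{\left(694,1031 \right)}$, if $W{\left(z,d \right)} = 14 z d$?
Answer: $-9034904$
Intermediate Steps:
$W{\left(z,d \right)} = 14 d z$
$\left(-1323796 - -2306088\right) - W{\left(694,1031 \right)} = \left(-1323796 - -2306088\right) - 14 \cdot 1031 \cdot 694 = \left(-1323796 + 2306088\right) - 10017196 = 982292 - 10017196 = -9034904$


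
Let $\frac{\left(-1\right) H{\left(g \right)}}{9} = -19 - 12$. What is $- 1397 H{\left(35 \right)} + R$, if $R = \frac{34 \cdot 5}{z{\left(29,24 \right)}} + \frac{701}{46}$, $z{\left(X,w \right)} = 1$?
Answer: $- \frac{17920577}{46} \approx -3.8958 \cdot 10^{5}$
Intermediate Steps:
$H{\left(g \right)} = 279$ ($H{\left(g \right)} = - 9 \left(-19 - 12\right) = \left(-9\right) \left(-31\right) = 279$)
$R = \frac{8521}{46}$ ($R = \frac{34 \cdot 5}{1} + \frac{701}{46} = 170 \cdot 1 + 701 \cdot \frac{1}{46} = 170 + \frac{701}{46} = \frac{8521}{46} \approx 185.24$)
$- 1397 H{\left(35 \right)} + R = \left(-1397\right) 279 + \frac{8521}{46} = -389763 + \frac{8521}{46} = - \frac{17920577}{46}$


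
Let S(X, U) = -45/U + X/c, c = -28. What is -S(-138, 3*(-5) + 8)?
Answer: -159/14 ≈ -11.357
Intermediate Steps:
S(X, U) = -45/U - X/28 (S(X, U) = -45/U + X/(-28) = -45/U + X*(-1/28) = -45/U - X/28)
-S(-138, 3*(-5) + 8) = -(-45/(3*(-5) + 8) - 1/28*(-138)) = -(-45/(-15 + 8) + 69/14) = -(-45/(-7) + 69/14) = -(-45*(-⅐) + 69/14) = -(45/7 + 69/14) = -1*159/14 = -159/14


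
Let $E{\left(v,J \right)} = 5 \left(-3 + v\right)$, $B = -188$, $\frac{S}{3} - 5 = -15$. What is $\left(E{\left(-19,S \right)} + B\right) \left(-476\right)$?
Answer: $141848$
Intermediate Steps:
$S = -30$ ($S = 15 + 3 \left(-15\right) = 15 - 45 = -30$)
$E{\left(v,J \right)} = -15 + 5 v$
$\left(E{\left(-19,S \right)} + B\right) \left(-476\right) = \left(\left(-15 + 5 \left(-19\right)\right) - 188\right) \left(-476\right) = \left(\left(-15 - 95\right) - 188\right) \left(-476\right) = \left(-110 - 188\right) \left(-476\right) = \left(-298\right) \left(-476\right) = 141848$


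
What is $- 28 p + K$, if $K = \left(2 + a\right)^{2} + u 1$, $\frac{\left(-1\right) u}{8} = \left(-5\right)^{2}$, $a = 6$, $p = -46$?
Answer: $1152$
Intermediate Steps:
$u = -200$ ($u = - 8 \left(-5\right)^{2} = \left(-8\right) 25 = -200$)
$K = -136$ ($K = \left(2 + 6\right)^{2} - 200 = 8^{2} - 200 = 64 - 200 = -136$)
$- 28 p + K = \left(-28\right) \left(-46\right) - 136 = 1288 - 136 = 1152$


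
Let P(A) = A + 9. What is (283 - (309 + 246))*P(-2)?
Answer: -1904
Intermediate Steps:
P(A) = 9 + A
(283 - (309 + 246))*P(-2) = (283 - (309 + 246))*(9 - 2) = (283 - 1*555)*7 = (283 - 555)*7 = -272*7 = -1904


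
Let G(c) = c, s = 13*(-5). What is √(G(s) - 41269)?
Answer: 83*I*√6 ≈ 203.31*I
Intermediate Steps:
s = -65
√(G(s) - 41269) = √(-65 - 41269) = √(-41334) = 83*I*√6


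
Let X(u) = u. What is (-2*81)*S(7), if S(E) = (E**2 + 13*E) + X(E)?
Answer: -23814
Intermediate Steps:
S(E) = E**2 + 14*E (S(E) = (E**2 + 13*E) + E = E**2 + 14*E)
(-2*81)*S(7) = (-2*81)*(7*(14 + 7)) = -1134*21 = -162*147 = -23814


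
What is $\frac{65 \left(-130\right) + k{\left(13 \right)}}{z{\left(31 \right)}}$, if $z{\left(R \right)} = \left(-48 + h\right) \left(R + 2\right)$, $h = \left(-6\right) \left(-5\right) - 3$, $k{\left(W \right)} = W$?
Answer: $\frac{767}{63} \approx 12.175$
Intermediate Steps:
$h = 27$ ($h = 30 - 3 = 27$)
$z{\left(R \right)} = -42 - 21 R$ ($z{\left(R \right)} = \left(-48 + 27\right) \left(R + 2\right) = - 21 \left(2 + R\right) = -42 - 21 R$)
$\frac{65 \left(-130\right) + k{\left(13 \right)}}{z{\left(31 \right)}} = \frac{65 \left(-130\right) + 13}{-42 - 651} = \frac{-8450 + 13}{-42 - 651} = - \frac{8437}{-693} = \left(-8437\right) \left(- \frac{1}{693}\right) = \frac{767}{63}$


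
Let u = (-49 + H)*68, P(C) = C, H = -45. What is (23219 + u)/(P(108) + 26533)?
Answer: 16827/26641 ≈ 0.63162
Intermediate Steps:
u = -6392 (u = (-49 - 45)*68 = -94*68 = -6392)
(23219 + u)/(P(108) + 26533) = (23219 - 6392)/(108 + 26533) = 16827/26641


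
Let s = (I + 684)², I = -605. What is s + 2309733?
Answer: 2315974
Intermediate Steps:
s = 6241 (s = (-605 + 684)² = 79² = 6241)
s + 2309733 = 6241 + 2309733 = 2315974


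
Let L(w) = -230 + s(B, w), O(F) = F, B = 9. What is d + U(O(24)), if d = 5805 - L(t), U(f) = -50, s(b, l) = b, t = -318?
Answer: 5976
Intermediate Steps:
L(w) = -221 (L(w) = -230 + 9 = -221)
d = 6026 (d = 5805 - 1*(-221) = 5805 + 221 = 6026)
d + U(O(24)) = 6026 - 50 = 5976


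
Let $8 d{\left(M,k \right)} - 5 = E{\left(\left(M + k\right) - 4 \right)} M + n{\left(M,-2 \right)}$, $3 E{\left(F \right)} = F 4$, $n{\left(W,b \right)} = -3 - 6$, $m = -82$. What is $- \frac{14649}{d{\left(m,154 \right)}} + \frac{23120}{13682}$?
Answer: $\frac{665776094}{38165939} \approx 17.444$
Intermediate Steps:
$n{\left(W,b \right)} = -9$
$E{\left(F \right)} = \frac{4 F}{3}$ ($E{\left(F \right)} = \frac{F 4}{3} = \frac{4 F}{3}$)
$d{\left(M,k \right)} = - \frac{1}{2} + \frac{M \left(- \frac{16}{3} + \frac{4 M}{3} + \frac{4 k}{3}\right)}{8}$ ($d{\left(M,k \right)} = \frac{5}{8} + \frac{\frac{4 \left(\left(M + k\right) - 4\right)}{3} M - 9}{8} = \frac{5}{8} + \frac{\frac{4 \left(-4 + M + k\right)}{3} M - 9}{8} = \frac{5}{8} + \frac{\left(- \frac{16}{3} + \frac{4 M}{3} + \frac{4 k}{3}\right) M - 9}{8} = \frac{5}{8} + \frac{M \left(- \frac{16}{3} + \frac{4 M}{3} + \frac{4 k}{3}\right) - 9}{8} = \frac{5}{8} + \frac{-9 + M \left(- \frac{16}{3} + \frac{4 M}{3} + \frac{4 k}{3}\right)}{8} = \frac{5}{8} + \left(- \frac{9}{8} + \frac{M \left(- \frac{16}{3} + \frac{4 M}{3} + \frac{4 k}{3}\right)}{8}\right) = - \frac{1}{2} + \frac{M \left(- \frac{16}{3} + \frac{4 M}{3} + \frac{4 k}{3}\right)}{8}$)
$- \frac{14649}{d{\left(m,154 \right)}} + \frac{23120}{13682} = - \frac{14649}{- \frac{1}{2} + \frac{1}{6} \left(-82\right) \left(-4 - 82 + 154\right)} + \frac{23120}{13682} = - \frac{14649}{- \frac{1}{2} + \frac{1}{6} \left(-82\right) 68} + 23120 \cdot \frac{1}{13682} = - \frac{14649}{- \frac{1}{2} - \frac{2788}{3}} + \frac{11560}{6841} = - \frac{14649}{- \frac{5579}{6}} + \frac{11560}{6841} = \left(-14649\right) \left(- \frac{6}{5579}\right) + \frac{11560}{6841} = \frac{87894}{5579} + \frac{11560}{6841} = \frac{665776094}{38165939}$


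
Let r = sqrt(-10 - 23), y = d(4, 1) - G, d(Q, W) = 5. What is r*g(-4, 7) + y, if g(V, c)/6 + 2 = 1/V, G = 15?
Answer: -10 - 27*I*sqrt(33)/2 ≈ -10.0 - 77.552*I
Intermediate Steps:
g(V, c) = -12 + 6/V
y = -10 (y = 5 - 1*15 = 5 - 15 = -10)
r = I*sqrt(33) (r = sqrt(-33) = I*sqrt(33) ≈ 5.7446*I)
r*g(-4, 7) + y = (I*sqrt(33))*(-12 + 6/(-4)) - 10 = (I*sqrt(33))*(-12 + 6*(-1/4)) - 10 = (I*sqrt(33))*(-12 - 3/2) - 10 = (I*sqrt(33))*(-27/2) - 10 = -27*I*sqrt(33)/2 - 10 = -10 - 27*I*sqrt(33)/2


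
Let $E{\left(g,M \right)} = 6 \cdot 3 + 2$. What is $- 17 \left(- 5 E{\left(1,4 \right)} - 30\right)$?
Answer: $2210$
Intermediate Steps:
$E{\left(g,M \right)} = 20$ ($E{\left(g,M \right)} = 18 + 2 = 20$)
$- 17 \left(- 5 E{\left(1,4 \right)} - 30\right) = - 17 \left(\left(-5\right) 20 - 30\right) = - 17 \left(-100 - 30\right) = \left(-17\right) \left(-130\right) = 2210$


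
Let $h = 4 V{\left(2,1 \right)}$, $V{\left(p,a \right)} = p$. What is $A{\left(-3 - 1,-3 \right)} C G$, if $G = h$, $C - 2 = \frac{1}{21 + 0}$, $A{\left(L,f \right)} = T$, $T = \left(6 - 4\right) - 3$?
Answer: $- \frac{344}{21} \approx -16.381$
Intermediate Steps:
$T = -1$ ($T = 2 - 3 = -1$)
$A{\left(L,f \right)} = -1$
$C = \frac{43}{21}$ ($C = 2 + \frac{1}{21 + 0} = 2 + \frac{1}{21} = \frac{43}{21} \approx 2.0476$)
$h = 8$ ($h = 4 \cdot 2 = 8$)
$G = 8$
$A{\left(-3 - 1,-3 \right)} C G = \left(-1\right) \frac{43}{21} \cdot 8 = \left(- \frac{43}{21}\right) 8 = - \frac{344}{21}$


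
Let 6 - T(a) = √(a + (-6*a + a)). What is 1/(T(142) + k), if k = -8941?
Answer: I/(-8935*I + 2*√142) ≈ -0.00011192 + 2.9853e-7*I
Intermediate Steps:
T(a) = 6 - 2*√(-a) (T(a) = 6 - √(a + (-6*a + a)) = 6 - √(a - 5*a) = 6 - √(-4*a) = 6 - 2*√(-a))
1/(T(142) + k) = 1/((6 - 2*I*√142) - 8941) = 1/(-8935 - 2*I*√142)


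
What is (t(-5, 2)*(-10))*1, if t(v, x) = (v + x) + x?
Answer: 10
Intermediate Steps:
t(v, x) = v + 2*x
(t(-5, 2)*(-10))*1 = ((-5 + 2*2)*(-10))*1 = ((-5 + 4)*(-10))*1 = -1*(-10)*1 = 10*1 = 10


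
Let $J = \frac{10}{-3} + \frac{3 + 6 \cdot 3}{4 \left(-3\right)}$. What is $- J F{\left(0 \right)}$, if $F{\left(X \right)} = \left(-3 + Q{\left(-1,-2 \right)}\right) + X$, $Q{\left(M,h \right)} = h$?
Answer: $- \frac{305}{12} \approx -25.417$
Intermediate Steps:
$F{\left(X \right)} = -5 + X$ ($F{\left(X \right)} = \left(-3 - 2\right) + X = -5 + X$)
$J = - \frac{61}{12}$ ($J = 10 \left(- \frac{1}{3}\right) + \frac{3 + 18}{-12} = - \frac{10}{3} + 21 \left(- \frac{1}{12}\right) = - \frac{10}{3} - \frac{7}{4} = - \frac{61}{12} \approx -5.0833$)
$- J F{\left(0 \right)} = \left(-1\right) \left(- \frac{61}{12}\right) \left(-5 + 0\right) = \frac{61}{12} \left(-5\right) = - \frac{305}{12}$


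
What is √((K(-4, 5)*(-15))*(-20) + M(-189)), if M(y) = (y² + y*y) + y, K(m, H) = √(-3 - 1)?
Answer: √(71253 + 600*I) ≈ 266.94 + 1.124*I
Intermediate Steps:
K(m, H) = 2*I (K(m, H) = √(-4) = 2*I)
M(y) = y + 2*y² (M(y) = (y² + y²) + y = 2*y² + y = y + 2*y²)
√((K(-4, 5)*(-15))*(-20) + M(-189)) = √(((2*I)*(-15))*(-20) - 189*(1 + 2*(-189))) = √(-30*I*(-20) - 189*(1 - 378)) = √(600*I - 189*(-377)) = √(600*I + 71253) = √(71253 + 600*I)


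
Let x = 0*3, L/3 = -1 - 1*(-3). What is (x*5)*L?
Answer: 0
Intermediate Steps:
L = 6 (L = 3*(-1 - 1*(-3)) = 3*(-1 + 3) = 3*2 = 6)
x = 0
(x*5)*L = (0*5)*6 = 0*6 = 0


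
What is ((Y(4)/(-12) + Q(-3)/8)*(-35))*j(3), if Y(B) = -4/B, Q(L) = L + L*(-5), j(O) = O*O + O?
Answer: -665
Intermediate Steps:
j(O) = O + O² (j(O) = O² + O = O + O²)
Q(L) = -4*L (Q(L) = L - 5*L = -4*L)
((Y(4)/(-12) + Q(-3)/8)*(-35))*j(3) = ((-4/4/(-12) - 4*(-3)/8)*(-35))*(3*(1 + 3)) = ((-4*¼*(-1/12) + 12*(⅛))*(-35))*(3*4) = ((-1*(-1/12) + 3/2)*(-35))*12 = ((1/12 + 3/2)*(-35))*12 = ((19/12)*(-35))*12 = -665/12*12 = -665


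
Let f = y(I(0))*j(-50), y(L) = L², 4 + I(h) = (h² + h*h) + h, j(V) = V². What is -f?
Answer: -40000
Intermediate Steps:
I(h) = -4 + h + 2*h² (I(h) = -4 + ((h² + h*h) + h) = -4 + ((h² + h²) + h) = -4 + (2*h² + h) = -4 + (h + 2*h²) = -4 + h + 2*h²)
f = 40000 (f = (-4 + 0 + 2*0²)²*(-50)² = (-4 + 0 + 2*0)²*2500 = (-4 + 0 + 0)²*2500 = (-4)²*2500 = 16*2500 = 40000)
-f = -1*40000 = -40000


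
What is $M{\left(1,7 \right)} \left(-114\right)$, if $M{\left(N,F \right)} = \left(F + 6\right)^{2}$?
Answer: $-19266$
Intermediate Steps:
$M{\left(N,F \right)} = \left(6 + F\right)^{2}$
$M{\left(1,7 \right)} \left(-114\right) = \left(6 + 7\right)^{2} \left(-114\right) = 13^{2} \left(-114\right) = 169 \left(-114\right) = -19266$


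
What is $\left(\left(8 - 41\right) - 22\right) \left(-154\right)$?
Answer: $8470$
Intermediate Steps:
$\left(\left(8 - 41\right) - 22\right) \left(-154\right) = \left(-33 - 22\right) \left(-154\right) = \left(-55\right) \left(-154\right) = 8470$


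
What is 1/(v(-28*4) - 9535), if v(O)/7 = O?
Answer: -1/10319 ≈ -9.6909e-5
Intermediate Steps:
v(O) = 7*O
1/(v(-28*4) - 9535) = 1/(7*(-28*4) - 9535) = 1/(7*(-112) - 9535) = 1/(-784 - 9535) = 1/(-10319) = -1/10319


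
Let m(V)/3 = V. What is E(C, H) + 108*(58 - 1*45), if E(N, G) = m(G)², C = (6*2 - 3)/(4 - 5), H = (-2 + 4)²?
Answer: 1548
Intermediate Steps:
m(V) = 3*V
H = 4 (H = 2² = 4)
C = -9 (C = (12 - 3)/(-1) = 9*(-1) = -9)
E(N, G) = 9*G² (E(N, G) = (3*G)² = 9*G²)
E(C, H) + 108*(58 - 1*45) = 9*4² + 108*(58 - 1*45) = 9*16 + 108*(58 - 45) = 144 + 108*13 = 144 + 1404 = 1548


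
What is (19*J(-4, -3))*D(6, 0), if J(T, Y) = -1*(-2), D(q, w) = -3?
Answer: -114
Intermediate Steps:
J(T, Y) = 2
(19*J(-4, -3))*D(6, 0) = (19*2)*(-3) = 38*(-3) = -114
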